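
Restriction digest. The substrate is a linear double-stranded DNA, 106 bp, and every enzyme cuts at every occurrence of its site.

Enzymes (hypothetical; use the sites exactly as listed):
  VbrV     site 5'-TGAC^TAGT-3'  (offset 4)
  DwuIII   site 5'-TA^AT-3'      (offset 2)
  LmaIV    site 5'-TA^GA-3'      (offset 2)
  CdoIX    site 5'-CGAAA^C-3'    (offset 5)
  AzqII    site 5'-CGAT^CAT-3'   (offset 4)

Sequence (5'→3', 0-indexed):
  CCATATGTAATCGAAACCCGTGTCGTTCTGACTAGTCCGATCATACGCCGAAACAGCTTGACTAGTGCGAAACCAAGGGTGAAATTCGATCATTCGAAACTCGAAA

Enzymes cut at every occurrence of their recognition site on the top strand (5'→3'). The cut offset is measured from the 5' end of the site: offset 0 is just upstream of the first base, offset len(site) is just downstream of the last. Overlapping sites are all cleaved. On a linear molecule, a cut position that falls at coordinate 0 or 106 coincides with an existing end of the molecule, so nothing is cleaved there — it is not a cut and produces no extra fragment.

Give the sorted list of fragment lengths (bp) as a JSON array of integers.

[7,7,9,9,9,9,10,12,16,18]

Per-enzyme occurrences:
  VbrV (TGACTAGT, off=4): starts [28, 58] → cuts [32, 62]
  DwuIII (TAAT, off=2): starts [7] → cuts [9]
  LmaIV (TAGA, off=2): no sites
  CdoIX (CGAAAC, off=5): starts [11, 48, 67, 94] → cuts [16, 53, 72, 99]
  AzqII (CGATCAT, off=4): starts [37, 86] → cuts [41, 90]

All cut coordinates (distinct, sorted): [9, 16, 32, 41, 53, 62, 72, 90, 99]

Fragment lengths:
  [0,9): 9 bp
  [9,16): 7 bp
  [16,32): 16 bp
  [32,41): 9 bp
  [41,53): 12 bp
  [53,62): 9 bp
  [62,72): 10 bp
  [72,90): 18 bp
  [90,99): 9 bp
  [99,106): 7 bp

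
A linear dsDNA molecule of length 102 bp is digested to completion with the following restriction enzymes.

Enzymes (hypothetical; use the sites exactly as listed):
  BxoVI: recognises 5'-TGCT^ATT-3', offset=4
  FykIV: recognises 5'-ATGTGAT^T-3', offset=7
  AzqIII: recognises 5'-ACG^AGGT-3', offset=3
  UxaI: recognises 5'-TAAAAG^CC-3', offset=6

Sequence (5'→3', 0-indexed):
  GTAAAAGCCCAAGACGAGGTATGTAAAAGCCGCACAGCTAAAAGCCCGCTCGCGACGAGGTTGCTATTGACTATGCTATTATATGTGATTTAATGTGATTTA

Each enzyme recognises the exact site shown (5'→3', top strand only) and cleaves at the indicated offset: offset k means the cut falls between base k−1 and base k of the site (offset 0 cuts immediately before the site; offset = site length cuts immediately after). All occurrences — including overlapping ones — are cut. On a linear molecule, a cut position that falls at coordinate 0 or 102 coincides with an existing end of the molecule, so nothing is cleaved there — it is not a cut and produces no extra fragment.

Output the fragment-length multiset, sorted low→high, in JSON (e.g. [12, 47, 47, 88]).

Per-enzyme occurrences:
  BxoVI (TGCTATT, off=4): starts [61, 73] → cuts [65, 77]
  FykIV (ATGTGATT, off=7): starts [82, 92] → cuts [89, 99]
  AzqIII (ACGAGGT, off=3): starts [13, 54] → cuts [16, 57]
  UxaI (TAAAAGCC, off=6): starts [1, 23, 38] → cuts [7, 29, 44]

Pooled cuts: [7, 16, 29, 44, 57, 65, 77, 89, 99]

Fragments:
  [0,7): 7 bp
  [7,16): 9 bp
  [16,29): 13 bp
  [29,44): 15 bp
  [44,57): 13 bp
  [57,65): 8 bp
  [65,77): 12 bp
  [77,89): 12 bp
  [89,99): 10 bp
  [99,102): 3 bp

[3,7,8,9,10,12,12,13,13,15]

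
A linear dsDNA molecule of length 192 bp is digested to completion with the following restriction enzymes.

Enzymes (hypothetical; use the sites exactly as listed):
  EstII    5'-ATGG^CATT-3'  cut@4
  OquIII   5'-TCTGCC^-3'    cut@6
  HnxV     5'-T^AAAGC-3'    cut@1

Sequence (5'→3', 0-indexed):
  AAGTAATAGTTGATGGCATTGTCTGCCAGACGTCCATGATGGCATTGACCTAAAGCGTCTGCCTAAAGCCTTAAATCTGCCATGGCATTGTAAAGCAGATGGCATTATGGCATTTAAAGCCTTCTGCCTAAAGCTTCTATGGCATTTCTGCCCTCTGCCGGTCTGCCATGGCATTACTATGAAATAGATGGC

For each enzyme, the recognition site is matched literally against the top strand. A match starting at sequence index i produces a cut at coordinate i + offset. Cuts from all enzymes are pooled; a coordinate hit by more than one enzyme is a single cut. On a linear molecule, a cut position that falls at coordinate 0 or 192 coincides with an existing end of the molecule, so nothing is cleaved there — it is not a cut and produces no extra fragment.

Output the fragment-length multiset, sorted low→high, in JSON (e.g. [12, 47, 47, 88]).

Scan for sites:
  EstII (ATGGCATT, off=4): starts [12, 38, 81, 98, 106, 138, 167] → cuts [16, 42, 85, 102, 110, 142, 171]
  OquIII (TCTGCC, off=6): starts [21, 57, 75, 122, 146, 153, 161] → cuts [27, 63, 81, 128, 152, 159, 167]
  HnxV (TAAAGC, off=1): starts [50, 63, 90, 114, 128] → cuts [51, 64, 91, 115, 129]

Pooled cuts: [16, 27, 42, 51, 63, 64, 81, 85, 91, 102, 110, 115, 128, 129, 142, 152, 159, 167, 171]

Fragments:
  [0,16): 16 bp
  [16,27): 11 bp
  [27,42): 15 bp
  [42,51): 9 bp
  [51,63): 12 bp
  [63,64): 1 bp
  [64,81): 17 bp
  [81,85): 4 bp
  [85,91): 6 bp
  [91,102): 11 bp
  [102,110): 8 bp
  [110,115): 5 bp
  [115,128): 13 bp
  [128,129): 1 bp
  [129,142): 13 bp
  [142,152): 10 bp
  [152,159): 7 bp
  [159,167): 8 bp
  [167,171): 4 bp
  [171,192): 21 bp

[1,1,4,4,5,6,7,8,8,9,10,11,11,12,13,13,15,16,17,21]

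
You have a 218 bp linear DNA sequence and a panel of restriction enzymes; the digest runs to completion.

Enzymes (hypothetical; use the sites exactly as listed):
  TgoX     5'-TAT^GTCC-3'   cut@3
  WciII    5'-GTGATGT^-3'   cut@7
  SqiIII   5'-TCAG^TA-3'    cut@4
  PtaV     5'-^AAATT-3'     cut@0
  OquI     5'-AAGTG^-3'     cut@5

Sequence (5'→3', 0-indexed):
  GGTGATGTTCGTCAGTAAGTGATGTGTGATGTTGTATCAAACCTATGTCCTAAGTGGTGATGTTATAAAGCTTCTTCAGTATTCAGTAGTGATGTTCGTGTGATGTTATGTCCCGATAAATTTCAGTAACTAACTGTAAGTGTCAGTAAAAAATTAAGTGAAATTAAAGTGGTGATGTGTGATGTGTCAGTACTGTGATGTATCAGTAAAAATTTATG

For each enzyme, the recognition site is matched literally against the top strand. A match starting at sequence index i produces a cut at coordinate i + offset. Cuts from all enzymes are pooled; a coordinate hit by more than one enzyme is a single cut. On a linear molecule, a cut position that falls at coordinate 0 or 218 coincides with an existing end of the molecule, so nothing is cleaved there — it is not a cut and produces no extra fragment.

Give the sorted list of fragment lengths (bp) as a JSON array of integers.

Per-enzyme occurrences:
  TgoX TATGTCC/3: at [43, 106] ⇒ [46, 109]
  WciII GTGATGT/7: at [1, 18, 25, 56, 88, 99, 171, 178, 194] ⇒ [8, 25, 32, 63, 95, 106, 178, 185, 201]
  SqiIII TCAGTA/4: at [11, 75, 82, 122, 142, 186, 202] ⇒ [15, 79, 86, 126, 146, 190, 206]
  PtaV AAATT/0: at [117, 150, 160, 209] ⇒ [117, 150, 160, 209]
  OquI AAGTG/5: at [16, 51, 137, 155, 166] ⇒ [21, 56, 142, 160, 171]

Pooled cuts: [8, 15, 21, 25, 32, 46, 56, 63, 79, 86, 95, 106, 109, 117, 126, 142, 146, 150, 160, 171, 178, 185, 190, 201, 206, 209]

Fragments:
  [0,8): 8 bp
  [8,15): 7 bp
  [15,21): 6 bp
  [21,25): 4 bp
  [25,32): 7 bp
  [32,46): 14 bp
  [46,56): 10 bp
  [56,63): 7 bp
  [63,79): 16 bp
  [79,86): 7 bp
  [86,95): 9 bp
  [95,106): 11 bp
  [106,109): 3 bp
  [109,117): 8 bp
  [117,126): 9 bp
  [126,142): 16 bp
  [142,146): 4 bp
  [146,150): 4 bp
  [150,160): 10 bp
  [160,171): 11 bp
  [171,178): 7 bp
  [178,185): 7 bp
  [185,190): 5 bp
  [190,201): 11 bp
  [201,206): 5 bp
  [206,209): 3 bp
  [209,218): 9 bp

[3,3,4,4,4,5,5,6,7,7,7,7,7,7,8,8,9,9,9,10,10,11,11,11,14,16,16]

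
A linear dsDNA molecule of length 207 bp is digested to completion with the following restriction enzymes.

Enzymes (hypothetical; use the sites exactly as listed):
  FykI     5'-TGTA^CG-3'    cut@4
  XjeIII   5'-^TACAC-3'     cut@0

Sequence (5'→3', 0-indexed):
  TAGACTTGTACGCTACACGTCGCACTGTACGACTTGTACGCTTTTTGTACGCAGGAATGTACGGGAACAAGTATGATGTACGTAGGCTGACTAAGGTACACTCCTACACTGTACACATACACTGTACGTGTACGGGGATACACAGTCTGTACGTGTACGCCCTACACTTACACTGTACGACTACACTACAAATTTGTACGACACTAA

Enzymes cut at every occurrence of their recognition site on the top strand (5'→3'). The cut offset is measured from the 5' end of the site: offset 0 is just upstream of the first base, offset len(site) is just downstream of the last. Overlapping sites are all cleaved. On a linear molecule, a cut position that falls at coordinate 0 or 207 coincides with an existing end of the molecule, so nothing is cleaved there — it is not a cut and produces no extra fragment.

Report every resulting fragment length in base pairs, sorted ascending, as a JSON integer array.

[3,4,5,6,6,6,6,6,7,8,9,9,9,9,10,11,12,13,16,16,17,19]

Site scan:
  FykI TGTACG/4: at [6, 25, 34, 45, 57, 76, 122, 128, 147, 153, 173, 194] ⇒ [10, 29, 38, 49, 61, 80, 126, 132, 151, 157, 177, 198]
  XjeIII TACAC/0: at [13, 96, 104, 111, 117, 138, 162, 168, 181] ⇒ [13, 96, 104, 111, 117, 138, 162, 168, 181]

Pooled cuts: [10, 13, 29, 38, 49, 61, 80, 96, 104, 111, 117, 126, 132, 138, 151, 157, 162, 168, 177, 181, 198]

Fragments:
  [0,10): 10 bp
  [10,13): 3 bp
  [13,29): 16 bp
  [29,38): 9 bp
  [38,49): 11 bp
  [49,61): 12 bp
  [61,80): 19 bp
  [80,96): 16 bp
  [96,104): 8 bp
  [104,111): 7 bp
  [111,117): 6 bp
  [117,126): 9 bp
  [126,132): 6 bp
  [132,138): 6 bp
  [138,151): 13 bp
  [151,157): 6 bp
  [157,162): 5 bp
  [162,168): 6 bp
  [168,177): 9 bp
  [177,181): 4 bp
  [181,198): 17 bp
  [198,207): 9 bp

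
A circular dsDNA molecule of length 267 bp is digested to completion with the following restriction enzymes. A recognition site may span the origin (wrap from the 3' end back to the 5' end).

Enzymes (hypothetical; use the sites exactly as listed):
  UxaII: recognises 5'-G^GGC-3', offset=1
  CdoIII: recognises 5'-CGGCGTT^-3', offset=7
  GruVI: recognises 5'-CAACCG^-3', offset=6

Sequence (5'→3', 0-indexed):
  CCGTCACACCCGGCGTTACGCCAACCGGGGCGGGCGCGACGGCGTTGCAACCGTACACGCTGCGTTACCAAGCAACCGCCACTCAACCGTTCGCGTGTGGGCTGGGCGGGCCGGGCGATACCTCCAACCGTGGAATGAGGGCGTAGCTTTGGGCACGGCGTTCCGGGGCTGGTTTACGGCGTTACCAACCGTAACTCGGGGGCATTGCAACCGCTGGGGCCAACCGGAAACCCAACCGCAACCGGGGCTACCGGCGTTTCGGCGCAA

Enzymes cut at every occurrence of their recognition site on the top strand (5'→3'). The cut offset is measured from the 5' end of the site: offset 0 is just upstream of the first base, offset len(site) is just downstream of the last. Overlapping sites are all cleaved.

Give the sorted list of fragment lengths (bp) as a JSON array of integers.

[1,1,4,4,4,4,5,5,6,7,8,9,9,9,10,10,11,11,12,12,12,13,13,14,14,17,17,25]

Scan for sites:
  UxaII (GGGC, off=1): starts [27, 31, 98, 103, 107, 112, 138, 150, 165, 199, 216, 244] → cuts [28, 32, 99, 104, 108, 113, 139, 151, 166, 200, 217, 245]
  CdoIII (CGGCGTT, off=7): starts [10, 39, 155, 176, 251] → cuts [17, 46, 162, 183, 258]
  GruVI (CAACCG, off=6): starts [21, 47, 72, 83, 124, 185, 207, 220, 232, 238, 264] → cuts [3, 27, 53, 78, 89, 130, 191, 213, 226, 238, 244]

Pooled cuts: [3, 17, 27, 28, 32, 46, 53, 78, 89, 99, 104, 108, 113, 130, 139, 151, 162, 166, 183, 191, 200, 213, 217, 226, 238, 244, 245, 258]

Fragment lengths:
  3→17: 14 bp
  17→27: 10 bp
  27→28: 1 bp
  28→32: 4 bp
  32→46: 14 bp
  46→53: 7 bp
  53→78: 25 bp
  78→89: 11 bp
  89→99: 10 bp
  99→104: 5 bp
  104→108: 4 bp
  108→113: 5 bp
  113→130: 17 bp
  130→139: 9 bp
  139→151: 12 bp
  151→162: 11 bp
  162→166: 4 bp
  166→183: 17 bp
  183→191: 8 bp
  191→200: 9 bp
  200→213: 13 bp
  213→217: 4 bp
  217→226: 9 bp
  226→238: 12 bp
  238→244: 6 bp
  244→245: 1 bp
  245→258: 13 bp
  258→3 (wrap): 267-258+3 = 12 bp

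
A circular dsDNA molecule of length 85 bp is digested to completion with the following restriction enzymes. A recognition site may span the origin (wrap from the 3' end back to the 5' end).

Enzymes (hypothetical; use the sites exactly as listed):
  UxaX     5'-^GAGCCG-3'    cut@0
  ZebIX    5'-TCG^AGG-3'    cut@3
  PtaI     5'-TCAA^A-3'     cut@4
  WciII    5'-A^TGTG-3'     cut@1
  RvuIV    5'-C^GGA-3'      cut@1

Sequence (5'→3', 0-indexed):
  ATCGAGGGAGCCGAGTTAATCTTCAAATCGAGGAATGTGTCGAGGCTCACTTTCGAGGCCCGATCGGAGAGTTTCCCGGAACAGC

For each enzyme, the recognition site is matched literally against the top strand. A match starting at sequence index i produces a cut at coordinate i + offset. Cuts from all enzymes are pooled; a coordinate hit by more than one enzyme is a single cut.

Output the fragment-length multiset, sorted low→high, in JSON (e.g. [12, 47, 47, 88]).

Scan for sites:
  UxaX GAGCCG/0: at [7] ⇒ [7]
  ZebIX TCGAGG/3: at [1, 27, 39, 52] ⇒ [4, 30, 42, 55]
  PtaI TCAAA/4: at [22] ⇒ [26]
  WciII ATGTG/1: at [34] ⇒ [35]
  RvuIV CGGA/1: at [64, 76] ⇒ [65, 77]

All cut coordinates (distinct, sorted): [4, 7, 26, 30, 35, 42, 55, 65, 77]

Fragment lengths:
  4→7: 3 bp
  7→26: 19 bp
  26→30: 4 bp
  30→35: 5 bp
  35→42: 7 bp
  42→55: 13 bp
  55→65: 10 bp
  65→77: 12 bp
  77→4 (wrap): 85-77+4 = 12 bp

[3,4,5,7,10,12,12,13,19]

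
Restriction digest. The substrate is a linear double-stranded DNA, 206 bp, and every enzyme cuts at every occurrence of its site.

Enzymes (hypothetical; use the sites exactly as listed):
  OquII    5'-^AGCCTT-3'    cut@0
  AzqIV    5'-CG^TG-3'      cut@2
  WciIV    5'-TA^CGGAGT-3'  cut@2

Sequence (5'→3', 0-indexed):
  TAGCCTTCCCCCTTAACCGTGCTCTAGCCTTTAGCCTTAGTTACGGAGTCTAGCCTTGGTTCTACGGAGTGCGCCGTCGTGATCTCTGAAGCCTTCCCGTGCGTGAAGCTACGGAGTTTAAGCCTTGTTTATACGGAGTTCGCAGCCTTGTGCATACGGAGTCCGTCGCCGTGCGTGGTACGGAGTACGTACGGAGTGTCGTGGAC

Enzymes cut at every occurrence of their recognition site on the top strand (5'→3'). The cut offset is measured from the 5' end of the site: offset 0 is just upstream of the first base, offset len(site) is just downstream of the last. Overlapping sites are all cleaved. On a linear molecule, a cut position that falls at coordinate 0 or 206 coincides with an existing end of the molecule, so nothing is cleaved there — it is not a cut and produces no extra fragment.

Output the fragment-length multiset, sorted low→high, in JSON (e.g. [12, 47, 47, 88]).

[1,4,4,5,5,6,7,8,8,9,10,10,10,10,11,11,13,13,13,15,15,18]

Scan for sites:
  OquII (AGCCTT, off=0): starts [1, 25, 32, 51, 89, 120, 143] → cuts [1, 25, 32, 51, 89, 120, 143]
  AzqIV (CGTG, off=2): starts [17, 77, 97, 101, 169, 173, 199] → cuts [19, 79, 99, 103, 171, 175, 201]
  WciIV (TACGGAGT, off=2): starts [41, 62, 109, 131, 154, 178, 189] → cuts [43, 64, 111, 133, 156, 180, 191]

Pooled cuts: [1, 19, 25, 32, 43, 51, 64, 79, 89, 99, 103, 111, 120, 133, 143, 156, 171, 175, 180, 191, 201]

Fragments:
  [0,1): 1 bp
  [1,19): 18 bp
  [19,25): 6 bp
  [25,32): 7 bp
  [32,43): 11 bp
  [43,51): 8 bp
  [51,64): 13 bp
  [64,79): 15 bp
  [79,89): 10 bp
  [89,99): 10 bp
  [99,103): 4 bp
  [103,111): 8 bp
  [111,120): 9 bp
  [120,133): 13 bp
  [133,143): 10 bp
  [143,156): 13 bp
  [156,171): 15 bp
  [171,175): 4 bp
  [175,180): 5 bp
  [180,191): 11 bp
  [191,201): 10 bp
  [201,206): 5 bp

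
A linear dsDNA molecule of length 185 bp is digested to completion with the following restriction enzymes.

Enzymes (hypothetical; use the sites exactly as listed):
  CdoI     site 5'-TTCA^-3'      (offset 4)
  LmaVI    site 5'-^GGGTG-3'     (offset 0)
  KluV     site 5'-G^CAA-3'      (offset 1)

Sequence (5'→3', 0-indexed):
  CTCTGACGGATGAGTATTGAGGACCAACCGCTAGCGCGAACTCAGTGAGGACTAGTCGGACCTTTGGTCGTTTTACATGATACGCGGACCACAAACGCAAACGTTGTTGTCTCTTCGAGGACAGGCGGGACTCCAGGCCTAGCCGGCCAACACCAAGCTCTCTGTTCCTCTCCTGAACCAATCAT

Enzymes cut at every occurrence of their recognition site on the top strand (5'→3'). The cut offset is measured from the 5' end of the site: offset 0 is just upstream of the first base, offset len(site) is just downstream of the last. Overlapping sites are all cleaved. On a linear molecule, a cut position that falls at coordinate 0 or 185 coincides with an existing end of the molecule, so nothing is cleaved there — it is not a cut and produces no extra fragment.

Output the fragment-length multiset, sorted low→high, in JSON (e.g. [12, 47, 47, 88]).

Per-enzyme occurrences:
  CdoI (TTCA, off=4): no sites
  LmaVI (GGGTG, off=0): no sites
  KluV (GCAA, off=1): starts [96] → cuts [97]

Pooled cuts: [97]

Fragments:
  [0,97): 97 bp
  [97,185): 88 bp

[88,97]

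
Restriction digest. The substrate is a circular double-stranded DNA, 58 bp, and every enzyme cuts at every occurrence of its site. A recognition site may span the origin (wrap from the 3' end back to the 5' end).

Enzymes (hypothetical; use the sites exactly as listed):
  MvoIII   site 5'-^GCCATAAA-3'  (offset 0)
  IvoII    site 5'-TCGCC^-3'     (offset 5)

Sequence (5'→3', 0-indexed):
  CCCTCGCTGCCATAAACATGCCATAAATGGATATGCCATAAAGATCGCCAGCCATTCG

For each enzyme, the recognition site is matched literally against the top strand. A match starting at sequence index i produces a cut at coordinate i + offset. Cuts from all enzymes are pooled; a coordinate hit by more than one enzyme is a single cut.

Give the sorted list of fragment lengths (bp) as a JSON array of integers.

Site scan:
  MvoIII (GCCATAAA, off=0): starts [8, 19, 34] → cuts [8, 19, 34]
  IvoII (TCGCC, off=5): starts [44, 55] → cuts [2, 49]

Pooled cuts: [2, 8, 19, 34, 49]

Fragment lengths:
  2→8: 6 bp
  8→19: 11 bp
  19→34: 15 bp
  34→49: 15 bp
  49→2 (wrap): 58-49+2 = 11 bp

[6,11,11,15,15]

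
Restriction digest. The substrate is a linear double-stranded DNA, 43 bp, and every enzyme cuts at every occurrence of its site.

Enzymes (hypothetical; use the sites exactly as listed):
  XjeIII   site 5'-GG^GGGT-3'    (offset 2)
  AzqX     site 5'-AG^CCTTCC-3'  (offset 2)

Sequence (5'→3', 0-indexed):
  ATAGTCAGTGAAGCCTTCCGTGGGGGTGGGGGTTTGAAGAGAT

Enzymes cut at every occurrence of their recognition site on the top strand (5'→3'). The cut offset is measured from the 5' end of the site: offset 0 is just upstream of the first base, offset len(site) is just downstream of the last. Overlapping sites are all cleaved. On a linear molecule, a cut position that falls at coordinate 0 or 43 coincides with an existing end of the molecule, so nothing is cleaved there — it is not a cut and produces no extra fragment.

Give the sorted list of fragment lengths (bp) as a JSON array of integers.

Site scan:
  XjeIII GGGGGT/2: at [21, 27] ⇒ [23, 29]
  AzqX AGCCTTCC/2: at [11] ⇒ [13]

All cut coordinates (distinct, sorted): [13, 23, 29]

Fragments:
  [0,13): 13 bp
  [13,23): 10 bp
  [23,29): 6 bp
  [29,43): 14 bp

[6,10,13,14]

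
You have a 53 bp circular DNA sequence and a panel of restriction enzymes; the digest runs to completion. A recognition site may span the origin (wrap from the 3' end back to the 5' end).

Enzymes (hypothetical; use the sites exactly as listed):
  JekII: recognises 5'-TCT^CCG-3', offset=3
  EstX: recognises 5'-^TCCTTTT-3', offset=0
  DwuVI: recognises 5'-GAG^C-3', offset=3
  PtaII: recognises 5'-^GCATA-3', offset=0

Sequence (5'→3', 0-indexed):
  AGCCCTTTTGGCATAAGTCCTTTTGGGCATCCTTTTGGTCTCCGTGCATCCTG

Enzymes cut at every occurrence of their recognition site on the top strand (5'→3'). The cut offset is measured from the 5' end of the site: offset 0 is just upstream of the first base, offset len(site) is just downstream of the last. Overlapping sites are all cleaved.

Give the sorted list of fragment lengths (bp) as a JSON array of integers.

[7,8,12,12,14]

Scan for sites:
  JekII (TCTCCG, off=3): starts [38] → cuts [41]
  EstX (TCCTTTT, off=0): starts [17, 29] → cuts [17, 29]
  DwuVI (GAGC, off=3): starts [52] → cuts [2]
  PtaII (GCATA, off=0): starts [10] → cuts [10]

Pooled cuts: [2, 10, 17, 29, 41]

Fragment lengths:
  2→10: 8 bp
  10→17: 7 bp
  17→29: 12 bp
  29→41: 12 bp
  41→2 (wrap): 53-41+2 = 14 bp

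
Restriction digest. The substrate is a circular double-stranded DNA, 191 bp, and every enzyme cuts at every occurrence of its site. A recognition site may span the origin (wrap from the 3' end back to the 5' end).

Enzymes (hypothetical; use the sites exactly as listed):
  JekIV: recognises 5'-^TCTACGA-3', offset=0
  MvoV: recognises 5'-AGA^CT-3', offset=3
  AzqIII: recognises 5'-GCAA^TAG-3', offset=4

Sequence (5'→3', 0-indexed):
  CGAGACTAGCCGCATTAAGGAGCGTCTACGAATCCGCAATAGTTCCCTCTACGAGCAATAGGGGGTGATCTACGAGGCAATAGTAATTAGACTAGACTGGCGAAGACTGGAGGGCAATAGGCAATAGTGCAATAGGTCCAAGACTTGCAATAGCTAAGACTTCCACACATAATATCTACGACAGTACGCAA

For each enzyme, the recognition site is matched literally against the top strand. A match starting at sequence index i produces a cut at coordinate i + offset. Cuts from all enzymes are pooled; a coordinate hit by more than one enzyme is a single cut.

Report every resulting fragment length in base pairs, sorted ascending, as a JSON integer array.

[5,7,7,8,8,9,10,10,11,11,11,11,12,15,15,19,22]

Scan for sites:
  JekIV TCTACGA/0: at [24, 47, 68, 174] ⇒ [24, 47, 68, 174]
  MvoV AGACT/3: at [2, 88, 93, 103, 140, 156] ⇒ [5, 91, 96, 106, 143, 159]
  AzqIII GCAATAG/4: at [35, 54, 76, 113, 120, 128, 146] ⇒ [39, 58, 80, 117, 124, 132, 150]

All cut coordinates (distinct, sorted): [5, 24, 39, 47, 58, 68, 80, 91, 96, 106, 117, 124, 132, 143, 150, 159, 174]

Fragment lengths:
  5→24: 19 bp
  24→39: 15 bp
  39→47: 8 bp
  47→58: 11 bp
  58→68: 10 bp
  68→80: 12 bp
  80→91: 11 bp
  91→96: 5 bp
  96→106: 10 bp
  106→117: 11 bp
  117→124: 7 bp
  124→132: 8 bp
  132→143: 11 bp
  143→150: 7 bp
  150→159: 9 bp
  159→174: 15 bp
  174→5 (wrap): 191-174+5 = 22 bp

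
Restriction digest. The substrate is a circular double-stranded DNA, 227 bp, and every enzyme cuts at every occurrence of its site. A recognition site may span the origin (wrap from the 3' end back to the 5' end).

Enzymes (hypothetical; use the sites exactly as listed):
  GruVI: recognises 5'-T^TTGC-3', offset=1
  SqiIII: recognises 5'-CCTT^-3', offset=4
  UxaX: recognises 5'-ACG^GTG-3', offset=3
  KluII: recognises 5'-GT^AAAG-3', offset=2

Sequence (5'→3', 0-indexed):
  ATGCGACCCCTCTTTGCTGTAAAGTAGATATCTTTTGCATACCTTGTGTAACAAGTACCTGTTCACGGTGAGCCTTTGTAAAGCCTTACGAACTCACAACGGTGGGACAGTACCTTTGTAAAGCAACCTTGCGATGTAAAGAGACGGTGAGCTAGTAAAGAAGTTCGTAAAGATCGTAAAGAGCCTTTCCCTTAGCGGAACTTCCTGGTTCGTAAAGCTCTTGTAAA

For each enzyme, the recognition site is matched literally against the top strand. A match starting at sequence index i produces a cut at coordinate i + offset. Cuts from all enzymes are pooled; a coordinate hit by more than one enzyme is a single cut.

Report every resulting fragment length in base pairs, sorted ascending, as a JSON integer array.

[3,3,6,7,7,8,9,9,9,10,10,11,11,12,14,14,15,20,22,27]

Scan for sites:
  GruVI (TTTGC, off=1): starts [12, 33] → cuts [13, 34]
  SqiIII (CCTT, off=4): starts [41, 72, 83, 112, 126, 183, 189] → cuts [45, 76, 87, 116, 130, 187, 193]
  UxaX (ACGGTG, off=3): starts [64, 98, 143] → cuts [67, 101, 146]
  KluII (GTAAAG, off=2): starts [18, 77, 117, 135, 154, 166, 175, 211] → cuts [20, 79, 119, 137, 156, 168, 177, 213]

All cut coordinates (distinct, sorted): [13, 20, 34, 45, 67, 76, 79, 87, 101, 116, 119, 130, 137, 146, 156, 168, 177, 187, 193, 213]

Fragments:
  13→20: 7 bp
  20→34: 14 bp
  34→45: 11 bp
  45→67: 22 bp
  67→76: 9 bp
  76→79: 3 bp
  79→87: 8 bp
  87→101: 14 bp
  101→116: 15 bp
  116→119: 3 bp
  119→130: 11 bp
  130→137: 7 bp
  137→146: 9 bp
  146→156: 10 bp
  156→168: 12 bp
  168→177: 9 bp
  177→187: 10 bp
  187→193: 6 bp
  193→213: 20 bp
  213→13 (wrap): 227-213+13 = 27 bp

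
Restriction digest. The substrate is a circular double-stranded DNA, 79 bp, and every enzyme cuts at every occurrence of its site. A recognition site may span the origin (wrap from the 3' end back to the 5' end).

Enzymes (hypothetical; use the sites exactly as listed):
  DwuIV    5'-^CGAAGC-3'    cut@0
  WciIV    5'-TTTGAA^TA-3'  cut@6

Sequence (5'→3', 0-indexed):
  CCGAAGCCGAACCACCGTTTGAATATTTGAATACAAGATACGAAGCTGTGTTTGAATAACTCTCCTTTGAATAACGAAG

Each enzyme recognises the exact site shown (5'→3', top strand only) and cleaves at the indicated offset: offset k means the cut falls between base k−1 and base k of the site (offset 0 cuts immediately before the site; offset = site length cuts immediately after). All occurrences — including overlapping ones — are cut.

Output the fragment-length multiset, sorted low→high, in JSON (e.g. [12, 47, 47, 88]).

[3,6,8,9,15,16,22]

Site scan:
  DwuIV (CGAAGC, off=0): starts [1, 40, 74] → cuts [1, 40, 74]
  WciIV (TTTGAATA, off=6): starts [17, 25, 50, 65] → cuts [23, 31, 56, 71]

All cut coordinates (distinct, sorted): [1, 23, 31, 40, 56, 71, 74]

Fragments:
  1→23: 22 bp
  23→31: 8 bp
  31→40: 9 bp
  40→56: 16 bp
  56→71: 15 bp
  71→74: 3 bp
  74→1 (wrap): 79-74+1 = 6 bp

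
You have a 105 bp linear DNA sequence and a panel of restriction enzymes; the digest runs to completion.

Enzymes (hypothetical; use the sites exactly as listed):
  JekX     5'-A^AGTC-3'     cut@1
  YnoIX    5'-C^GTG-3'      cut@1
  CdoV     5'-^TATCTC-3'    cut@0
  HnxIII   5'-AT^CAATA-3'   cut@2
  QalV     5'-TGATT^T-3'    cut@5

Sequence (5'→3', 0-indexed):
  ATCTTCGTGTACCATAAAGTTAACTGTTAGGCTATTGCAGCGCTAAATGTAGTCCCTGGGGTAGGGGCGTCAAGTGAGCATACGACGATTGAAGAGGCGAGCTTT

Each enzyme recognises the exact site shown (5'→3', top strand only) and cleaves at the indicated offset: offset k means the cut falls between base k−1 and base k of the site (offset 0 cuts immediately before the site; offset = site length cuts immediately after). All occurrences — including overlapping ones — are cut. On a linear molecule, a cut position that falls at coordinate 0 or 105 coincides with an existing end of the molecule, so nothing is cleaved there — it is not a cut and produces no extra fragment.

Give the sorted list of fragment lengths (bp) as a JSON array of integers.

Scan for sites:
  JekX (AAGTC, off=1): no sites
  YnoIX CGTG/1: at [5] ⇒ [6]
  CdoV (TATCTC, off=0): no sites
  HnxIII (ATCAATA, off=2): no sites
  QalV (TGATTT, off=5): no sites

All cut coordinates (distinct, sorted): [6]

Fragment lengths:
  [0,6): 6 bp
  [6,105): 99 bp

[6,99]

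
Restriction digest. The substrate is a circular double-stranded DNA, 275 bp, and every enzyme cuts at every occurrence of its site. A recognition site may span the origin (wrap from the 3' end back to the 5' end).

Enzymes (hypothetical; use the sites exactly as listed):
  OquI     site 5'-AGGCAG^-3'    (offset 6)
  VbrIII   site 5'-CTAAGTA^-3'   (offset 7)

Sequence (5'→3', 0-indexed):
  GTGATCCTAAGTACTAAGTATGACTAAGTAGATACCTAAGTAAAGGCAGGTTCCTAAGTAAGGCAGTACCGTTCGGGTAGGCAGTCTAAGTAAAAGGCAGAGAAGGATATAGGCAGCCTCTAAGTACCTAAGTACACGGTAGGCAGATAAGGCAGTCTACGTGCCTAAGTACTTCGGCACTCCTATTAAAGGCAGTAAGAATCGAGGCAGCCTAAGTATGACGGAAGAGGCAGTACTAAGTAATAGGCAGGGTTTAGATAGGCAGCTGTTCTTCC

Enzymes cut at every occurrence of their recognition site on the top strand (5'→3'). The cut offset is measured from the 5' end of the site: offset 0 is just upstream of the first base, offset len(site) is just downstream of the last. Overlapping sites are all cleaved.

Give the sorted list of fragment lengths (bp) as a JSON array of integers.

Scan for sites:
  OquI AGGCAG/6: at [43, 60, 78, 94, 110, 140, 149, 189, 204, 227, 244, 259] ⇒ [49, 66, 84, 100, 116, 146, 155, 195, 210, 233, 250, 265]
  VbrIII CTAAGTA/7: at [6, 13, 23, 35, 53, 85, 119, 127, 164, 211, 235] ⇒ [13, 20, 30, 42, 60, 92, 126, 134, 171, 218, 242]

Pooled cuts: [13, 20, 30, 42, 49, 60, 66, 84, 92, 100, 116, 126, 134, 146, 155, 171, 195, 210, 218, 233, 242, 250, 265]

Fragments:
  13→20: 7 bp
  20→30: 10 bp
  30→42: 12 bp
  42→49: 7 bp
  49→60: 11 bp
  60→66: 6 bp
  66→84: 18 bp
  84→92: 8 bp
  92→100: 8 bp
  100→116: 16 bp
  116→126: 10 bp
  126→134: 8 bp
  134→146: 12 bp
  146→155: 9 bp
  155→171: 16 bp
  171→195: 24 bp
  195→210: 15 bp
  210→218: 8 bp
  218→233: 15 bp
  233→242: 9 bp
  242→250: 8 bp
  250→265: 15 bp
  265→13 (wrap): 275-265+13 = 23 bp

[6,7,7,8,8,8,8,8,9,9,10,10,11,12,12,15,15,15,16,16,18,23,24]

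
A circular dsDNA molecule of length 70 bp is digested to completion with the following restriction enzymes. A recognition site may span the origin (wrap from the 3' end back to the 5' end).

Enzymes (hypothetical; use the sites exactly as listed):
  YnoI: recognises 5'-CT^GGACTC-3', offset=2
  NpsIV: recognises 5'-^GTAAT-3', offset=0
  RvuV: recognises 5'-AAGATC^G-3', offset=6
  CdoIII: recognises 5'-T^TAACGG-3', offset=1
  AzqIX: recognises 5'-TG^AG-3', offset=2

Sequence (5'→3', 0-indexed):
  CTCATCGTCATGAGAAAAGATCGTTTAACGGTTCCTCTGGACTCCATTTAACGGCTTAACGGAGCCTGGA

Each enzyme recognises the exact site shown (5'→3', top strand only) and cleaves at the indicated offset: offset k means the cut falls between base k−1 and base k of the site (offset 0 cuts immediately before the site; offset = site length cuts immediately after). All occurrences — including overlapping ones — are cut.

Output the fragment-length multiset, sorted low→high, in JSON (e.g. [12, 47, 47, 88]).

[3,8,10,10,11,13,15]

Scan for sites:
  YnoI CTGGACTC/2: at [36, 65] ⇒ [38, 67]
  NpsIV (GTAAT, off=0): no sites
  RvuV AAGATCG/6: at [16] ⇒ [22]
  CdoIII TTAACGG/1: at [24, 47, 55] ⇒ [25, 48, 56]
  AzqIX TGAG/2: at [10] ⇒ [12]

Pooled cuts: [12, 22, 25, 38, 48, 56, 67]

Fragments:
  12→22: 10 bp
  22→25: 3 bp
  25→38: 13 bp
  38→48: 10 bp
  48→56: 8 bp
  56→67: 11 bp
  67→12 (wrap): 70-67+12 = 15 bp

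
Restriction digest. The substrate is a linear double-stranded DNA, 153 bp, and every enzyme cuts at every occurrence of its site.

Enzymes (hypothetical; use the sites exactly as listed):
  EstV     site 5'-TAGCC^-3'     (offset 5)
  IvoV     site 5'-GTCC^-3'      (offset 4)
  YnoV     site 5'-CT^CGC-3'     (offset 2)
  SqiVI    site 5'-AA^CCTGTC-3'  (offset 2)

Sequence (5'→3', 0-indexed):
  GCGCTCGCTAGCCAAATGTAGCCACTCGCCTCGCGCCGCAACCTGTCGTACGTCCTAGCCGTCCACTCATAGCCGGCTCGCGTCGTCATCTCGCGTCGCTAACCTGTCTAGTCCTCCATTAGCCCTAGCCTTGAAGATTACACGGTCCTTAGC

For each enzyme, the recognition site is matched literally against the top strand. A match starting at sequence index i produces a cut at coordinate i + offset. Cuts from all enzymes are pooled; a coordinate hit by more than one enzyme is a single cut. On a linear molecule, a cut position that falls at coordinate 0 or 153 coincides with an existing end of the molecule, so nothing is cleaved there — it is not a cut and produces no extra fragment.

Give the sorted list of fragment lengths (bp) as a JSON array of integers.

Site scan:
  EstV (TAGCC, off=5): starts [8, 18, 55, 69, 119, 125] → cuts [13, 23, 60, 74, 124, 130]
  IvoV (GTCC, off=4): starts [51, 60, 110, 144] → cuts [55, 64, 114, 148]
  YnoV (CTCGC, off=2): starts [3, 24, 29, 76, 89] → cuts [5, 26, 31, 78, 91]
  SqiVI (AACCTGTC, off=2): starts [39, 100] → cuts [41, 102]

Pooled cuts: [5, 13, 23, 26, 31, 41, 55, 60, 64, 74, 78, 91, 102, 114, 124, 130, 148]

Fragment lengths:
  [0,5): 5 bp
  [5,13): 8 bp
  [13,23): 10 bp
  [23,26): 3 bp
  [26,31): 5 bp
  [31,41): 10 bp
  [41,55): 14 bp
  [55,60): 5 bp
  [60,64): 4 bp
  [64,74): 10 bp
  [74,78): 4 bp
  [78,91): 13 bp
  [91,102): 11 bp
  [102,114): 12 bp
  [114,124): 10 bp
  [124,130): 6 bp
  [130,148): 18 bp
  [148,153): 5 bp

[3,4,4,5,5,5,5,6,8,10,10,10,10,11,12,13,14,18]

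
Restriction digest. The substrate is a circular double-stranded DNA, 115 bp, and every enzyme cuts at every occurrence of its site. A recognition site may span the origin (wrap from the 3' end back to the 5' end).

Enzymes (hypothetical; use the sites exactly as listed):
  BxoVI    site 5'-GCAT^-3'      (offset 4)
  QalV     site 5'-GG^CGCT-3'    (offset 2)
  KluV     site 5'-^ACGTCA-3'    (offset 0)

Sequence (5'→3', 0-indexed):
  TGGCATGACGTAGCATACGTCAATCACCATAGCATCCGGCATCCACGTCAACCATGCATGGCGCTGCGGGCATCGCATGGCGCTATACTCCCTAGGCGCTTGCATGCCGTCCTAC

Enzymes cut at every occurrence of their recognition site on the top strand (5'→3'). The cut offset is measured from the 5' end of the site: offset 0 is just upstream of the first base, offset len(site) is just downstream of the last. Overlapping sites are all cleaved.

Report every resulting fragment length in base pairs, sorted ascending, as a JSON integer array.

[2,2,2,5,7,9,10,12,15,16,16,19]

Per-enzyme occurrences:
  BxoVI (GCAT, off=4): starts [2, 12, 31, 38, 55, 69, 74, 101] → cuts [6, 16, 35, 42, 59, 73, 78, 105]
  QalV (GGCGCT, off=2): starts [59, 78, 94] → cuts [61, 80, 96]
  KluV (ACGTCA, off=0): starts [16, 44] → cuts [16, 44]

All cut coordinates (distinct, sorted): [6, 16, 35, 42, 44, 59, 61, 73, 78, 80, 96, 105]

Fragments:
  6→16: 10 bp
  16→35: 19 bp
  35→42: 7 bp
  42→44: 2 bp
  44→59: 15 bp
  59→61: 2 bp
  61→73: 12 bp
  73→78: 5 bp
  78→80: 2 bp
  80→96: 16 bp
  96→105: 9 bp
  105→6 (wrap): 115-105+6 = 16 bp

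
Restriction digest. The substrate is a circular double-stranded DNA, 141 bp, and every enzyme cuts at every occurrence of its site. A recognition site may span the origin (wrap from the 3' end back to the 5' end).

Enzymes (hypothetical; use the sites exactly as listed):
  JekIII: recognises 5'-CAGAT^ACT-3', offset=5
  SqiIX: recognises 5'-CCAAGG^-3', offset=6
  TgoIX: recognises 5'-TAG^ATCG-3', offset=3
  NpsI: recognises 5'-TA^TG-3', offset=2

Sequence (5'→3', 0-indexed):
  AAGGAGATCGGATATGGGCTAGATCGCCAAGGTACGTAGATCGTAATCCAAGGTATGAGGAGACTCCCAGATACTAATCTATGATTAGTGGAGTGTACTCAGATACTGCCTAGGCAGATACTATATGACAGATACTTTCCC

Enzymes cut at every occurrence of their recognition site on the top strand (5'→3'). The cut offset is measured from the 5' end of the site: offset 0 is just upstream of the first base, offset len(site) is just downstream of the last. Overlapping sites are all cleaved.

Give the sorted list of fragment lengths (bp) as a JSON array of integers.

[2,6,7,8,8,9,10,10,12,14,15,17,23]

Scan for sites:
  JekIII CAGATACT/5: at [67, 99, 114, 128] ⇒ [72, 104, 119, 133]
  SqiIX CCAAGG/6: at [26, 47, 139] ⇒ [4, 32, 53]
  TgoIX TAGATCG/3: at [19, 36] ⇒ [22, 39]
  NpsI TATG/2: at [12, 53, 79, 123] ⇒ [14, 55, 81, 125]

All cut coordinates (distinct, sorted): [4, 14, 22, 32, 39, 53, 55, 72, 81, 104, 119, 125, 133]

Fragment lengths:
  4→14: 10 bp
  14→22: 8 bp
  22→32: 10 bp
  32→39: 7 bp
  39→53: 14 bp
  53→55: 2 bp
  55→72: 17 bp
  72→81: 9 bp
  81→104: 23 bp
  104→119: 15 bp
  119→125: 6 bp
  125→133: 8 bp
  133→4 (wrap): 141-133+4 = 12 bp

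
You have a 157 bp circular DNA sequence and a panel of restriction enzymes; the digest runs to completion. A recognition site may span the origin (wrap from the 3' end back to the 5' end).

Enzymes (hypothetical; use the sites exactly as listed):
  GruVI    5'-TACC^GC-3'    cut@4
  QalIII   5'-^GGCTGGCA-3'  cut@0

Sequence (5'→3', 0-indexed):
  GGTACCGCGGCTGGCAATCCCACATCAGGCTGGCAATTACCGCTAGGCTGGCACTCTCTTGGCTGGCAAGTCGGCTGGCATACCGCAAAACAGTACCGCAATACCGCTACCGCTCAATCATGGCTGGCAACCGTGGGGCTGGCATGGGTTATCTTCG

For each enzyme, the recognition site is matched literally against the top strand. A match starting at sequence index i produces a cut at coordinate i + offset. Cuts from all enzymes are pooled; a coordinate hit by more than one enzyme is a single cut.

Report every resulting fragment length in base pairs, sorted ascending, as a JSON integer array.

[2,4,6,8,10,12,12,13,14,15,15,19,27]

Site scan:
  GruVI (TACCGC, off=4): starts [2, 37, 80, 93, 101, 107] → cuts [6, 41, 84, 97, 105, 111]
  QalIII (GGCTGGCA, off=0): starts [8, 27, 45, 60, 72, 121, 136] → cuts [8, 27, 45, 60, 72, 121, 136]

Pooled cuts: [6, 8, 27, 41, 45, 60, 72, 84, 97, 105, 111, 121, 136]

Fragment lengths:
  6→8: 2 bp
  8→27: 19 bp
  27→41: 14 bp
  41→45: 4 bp
  45→60: 15 bp
  60→72: 12 bp
  72→84: 12 bp
  84→97: 13 bp
  97→105: 8 bp
  105→111: 6 bp
  111→121: 10 bp
  121→136: 15 bp
  136→6 (wrap): 157-136+6 = 27 bp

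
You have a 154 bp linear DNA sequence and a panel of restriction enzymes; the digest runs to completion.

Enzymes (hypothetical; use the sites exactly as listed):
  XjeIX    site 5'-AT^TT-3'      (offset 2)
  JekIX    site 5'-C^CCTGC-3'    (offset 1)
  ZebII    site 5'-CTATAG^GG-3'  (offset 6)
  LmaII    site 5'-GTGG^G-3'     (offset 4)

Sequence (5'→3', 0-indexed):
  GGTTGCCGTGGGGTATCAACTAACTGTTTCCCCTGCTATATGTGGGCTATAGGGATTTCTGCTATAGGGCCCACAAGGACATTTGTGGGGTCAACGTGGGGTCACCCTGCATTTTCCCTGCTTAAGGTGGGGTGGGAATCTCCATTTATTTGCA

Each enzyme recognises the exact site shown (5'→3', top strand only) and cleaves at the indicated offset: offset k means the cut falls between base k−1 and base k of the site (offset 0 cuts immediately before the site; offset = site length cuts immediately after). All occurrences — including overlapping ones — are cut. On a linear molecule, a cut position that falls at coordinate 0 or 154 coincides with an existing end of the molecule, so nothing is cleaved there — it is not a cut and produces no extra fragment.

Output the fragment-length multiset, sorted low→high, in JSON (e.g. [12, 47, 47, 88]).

[4,4,4,5,5,6,6,7,7,10,11,11,11,14,14,15,20]

Site scan:
  XjeIX ATTT/2: at [54, 80, 110, 143, 147] ⇒ [56, 82, 112, 145, 149]
  JekIX CCCTGC/1: at [30, 104, 115] ⇒ [31, 105, 116]
  ZebII CTATAGGG/6: at [46, 61] ⇒ [52, 67]
  LmaII GTGGG/4: at [7, 41, 84, 95, 126, 131] ⇒ [11, 45, 88, 99, 130, 135]

Pooled cuts: [11, 31, 45, 52, 56, 67, 82, 88, 99, 105, 112, 116, 130, 135, 145, 149]

Fragment lengths:
  [0,11): 11 bp
  [11,31): 20 bp
  [31,45): 14 bp
  [45,52): 7 bp
  [52,56): 4 bp
  [56,67): 11 bp
  [67,82): 15 bp
  [82,88): 6 bp
  [88,99): 11 bp
  [99,105): 6 bp
  [105,112): 7 bp
  [112,116): 4 bp
  [116,130): 14 bp
  [130,135): 5 bp
  [135,145): 10 bp
  [145,149): 4 bp
  [149,154): 5 bp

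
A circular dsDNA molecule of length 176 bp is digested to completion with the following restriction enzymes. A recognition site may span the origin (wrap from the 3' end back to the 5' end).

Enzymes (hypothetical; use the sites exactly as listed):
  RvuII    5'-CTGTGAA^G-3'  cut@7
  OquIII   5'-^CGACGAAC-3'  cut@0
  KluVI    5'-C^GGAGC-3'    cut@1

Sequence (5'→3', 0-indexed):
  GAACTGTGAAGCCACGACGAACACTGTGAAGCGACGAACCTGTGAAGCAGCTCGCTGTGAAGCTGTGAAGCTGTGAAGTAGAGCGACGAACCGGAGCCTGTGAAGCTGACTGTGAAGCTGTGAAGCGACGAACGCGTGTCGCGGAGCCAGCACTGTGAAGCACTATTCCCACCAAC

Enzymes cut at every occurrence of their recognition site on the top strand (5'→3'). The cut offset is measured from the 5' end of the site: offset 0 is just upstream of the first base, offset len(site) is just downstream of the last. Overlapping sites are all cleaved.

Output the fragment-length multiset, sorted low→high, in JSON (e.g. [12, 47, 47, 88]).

[1,1,4,6,8,8,8,9,12,12,15,15,16,17,17,27]

Per-enzyme occurrences:
  RvuII CTGTGAAG/7: at [3, 23, 39, 54, 62, 70, 97, 109, 117, 152] ⇒ [10, 30, 46, 61, 69, 77, 104, 116, 124, 159]
  OquIII CGACGAAC/0: at [14, 31, 83, 125] ⇒ [14, 31, 83, 125]
  KluVI CGGAGC/1: at [91, 141] ⇒ [92, 142]

All cut coordinates (distinct, sorted): [10, 14, 30, 31, 46, 61, 69, 77, 83, 92, 104, 116, 124, 125, 142, 159]

Fragments:
  10→14: 4 bp
  14→30: 16 bp
  30→31: 1 bp
  31→46: 15 bp
  46→61: 15 bp
  61→69: 8 bp
  69→77: 8 bp
  77→83: 6 bp
  83→92: 9 bp
  92→104: 12 bp
  104→116: 12 bp
  116→124: 8 bp
  124→125: 1 bp
  125→142: 17 bp
  142→159: 17 bp
  159→10 (wrap): 176-159+10 = 27 bp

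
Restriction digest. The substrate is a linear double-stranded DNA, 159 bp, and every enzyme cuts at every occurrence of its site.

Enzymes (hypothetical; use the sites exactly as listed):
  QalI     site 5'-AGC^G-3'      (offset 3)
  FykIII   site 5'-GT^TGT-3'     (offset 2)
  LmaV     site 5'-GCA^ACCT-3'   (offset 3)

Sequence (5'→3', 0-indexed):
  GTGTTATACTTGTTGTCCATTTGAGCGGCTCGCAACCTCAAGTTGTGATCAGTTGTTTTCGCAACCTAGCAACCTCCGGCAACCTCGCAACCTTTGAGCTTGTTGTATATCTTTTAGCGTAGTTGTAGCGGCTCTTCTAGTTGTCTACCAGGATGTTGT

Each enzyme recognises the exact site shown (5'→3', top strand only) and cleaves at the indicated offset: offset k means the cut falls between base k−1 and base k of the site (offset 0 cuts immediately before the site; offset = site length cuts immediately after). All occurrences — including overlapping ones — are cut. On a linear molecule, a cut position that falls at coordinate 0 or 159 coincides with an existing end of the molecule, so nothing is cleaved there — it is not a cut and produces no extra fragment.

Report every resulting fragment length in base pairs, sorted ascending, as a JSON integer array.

Per-enzyme occurrences:
  QalI AGCG/3: at [23, 115, 126] ⇒ [26, 118, 129]
  FykIII GTTGT/2: at [11, 41, 51, 101, 121, 139, 154] ⇒ [13, 43, 53, 103, 123, 141, 156]
  LmaV GCAACCT/3: at [31, 60, 68, 78, 86] ⇒ [34, 63, 71, 81, 89]

Pooled cuts: [13, 26, 34, 43, 53, 63, 71, 81, 89, 103, 118, 123, 129, 141, 156]

Fragments:
  [0,13): 13 bp
  [13,26): 13 bp
  [26,34): 8 bp
  [34,43): 9 bp
  [43,53): 10 bp
  [53,63): 10 bp
  [63,71): 8 bp
  [71,81): 10 bp
  [81,89): 8 bp
  [89,103): 14 bp
  [103,118): 15 bp
  [118,123): 5 bp
  [123,129): 6 bp
  [129,141): 12 bp
  [141,156): 15 bp
  [156,159): 3 bp

[3,5,6,8,8,8,9,10,10,10,12,13,13,14,15,15]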